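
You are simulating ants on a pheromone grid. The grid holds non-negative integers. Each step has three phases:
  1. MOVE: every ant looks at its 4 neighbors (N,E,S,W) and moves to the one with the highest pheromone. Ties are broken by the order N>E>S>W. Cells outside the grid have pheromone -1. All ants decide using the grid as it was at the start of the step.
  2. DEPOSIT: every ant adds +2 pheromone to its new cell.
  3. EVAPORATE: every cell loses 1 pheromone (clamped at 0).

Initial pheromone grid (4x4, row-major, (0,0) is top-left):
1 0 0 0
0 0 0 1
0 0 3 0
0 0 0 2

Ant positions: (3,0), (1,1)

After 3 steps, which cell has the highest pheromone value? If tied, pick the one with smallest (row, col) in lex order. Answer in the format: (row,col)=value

Step 1: ant0:(3,0)->N->(2,0) | ant1:(1,1)->N->(0,1)
  grid max=2 at (2,2)
Step 2: ant0:(2,0)->N->(1,0) | ant1:(0,1)->E->(0,2)
  grid max=1 at (0,2)
Step 3: ant0:(1,0)->N->(0,0) | ant1:(0,2)->E->(0,3)
  grid max=1 at (0,0)
Final grid:
  1 0 0 1
  0 0 0 0
  0 0 0 0
  0 0 0 0
Max pheromone 1 at (0,0)

Answer: (0,0)=1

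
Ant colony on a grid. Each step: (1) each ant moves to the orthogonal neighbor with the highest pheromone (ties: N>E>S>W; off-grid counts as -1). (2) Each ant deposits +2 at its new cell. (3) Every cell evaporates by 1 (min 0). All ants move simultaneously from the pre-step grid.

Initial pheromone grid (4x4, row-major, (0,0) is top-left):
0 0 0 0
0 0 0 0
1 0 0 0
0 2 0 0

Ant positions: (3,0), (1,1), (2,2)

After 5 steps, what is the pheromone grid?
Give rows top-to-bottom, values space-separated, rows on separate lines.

After step 1: ants at (3,1),(0,1),(1,2)
  0 1 0 0
  0 0 1 0
  0 0 0 0
  0 3 0 0
After step 2: ants at (2,1),(0,2),(0,2)
  0 0 3 0
  0 0 0 0
  0 1 0 0
  0 2 0 0
After step 3: ants at (3,1),(0,3),(0,3)
  0 0 2 3
  0 0 0 0
  0 0 0 0
  0 3 0 0
After step 4: ants at (2,1),(0,2),(0,2)
  0 0 5 2
  0 0 0 0
  0 1 0 0
  0 2 0 0
After step 5: ants at (3,1),(0,3),(0,3)
  0 0 4 5
  0 0 0 0
  0 0 0 0
  0 3 0 0

0 0 4 5
0 0 0 0
0 0 0 0
0 3 0 0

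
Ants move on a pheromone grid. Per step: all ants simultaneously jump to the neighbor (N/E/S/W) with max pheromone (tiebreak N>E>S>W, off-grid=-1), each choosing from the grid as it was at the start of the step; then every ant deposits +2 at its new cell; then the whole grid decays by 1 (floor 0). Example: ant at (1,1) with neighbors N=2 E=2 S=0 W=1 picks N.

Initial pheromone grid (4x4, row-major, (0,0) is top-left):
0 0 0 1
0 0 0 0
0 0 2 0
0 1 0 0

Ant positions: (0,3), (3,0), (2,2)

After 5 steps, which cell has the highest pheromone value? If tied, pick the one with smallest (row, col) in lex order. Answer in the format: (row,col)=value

Step 1: ant0:(0,3)->S->(1,3) | ant1:(3,0)->E->(3,1) | ant2:(2,2)->N->(1,2)
  grid max=2 at (3,1)
Step 2: ant0:(1,3)->W->(1,2) | ant1:(3,1)->N->(2,1) | ant2:(1,2)->E->(1,3)
  grid max=2 at (1,2)
Step 3: ant0:(1,2)->E->(1,3) | ant1:(2,1)->S->(3,1) | ant2:(1,3)->W->(1,2)
  grid max=3 at (1,2)
Step 4: ant0:(1,3)->W->(1,2) | ant1:(3,1)->N->(2,1) | ant2:(1,2)->E->(1,3)
  grid max=4 at (1,2)
Step 5: ant0:(1,2)->E->(1,3) | ant1:(2,1)->S->(3,1) | ant2:(1,3)->W->(1,2)
  grid max=5 at (1,2)
Final grid:
  0 0 0 0
  0 0 5 5
  0 0 0 0
  0 2 0 0
Max pheromone 5 at (1,2)

Answer: (1,2)=5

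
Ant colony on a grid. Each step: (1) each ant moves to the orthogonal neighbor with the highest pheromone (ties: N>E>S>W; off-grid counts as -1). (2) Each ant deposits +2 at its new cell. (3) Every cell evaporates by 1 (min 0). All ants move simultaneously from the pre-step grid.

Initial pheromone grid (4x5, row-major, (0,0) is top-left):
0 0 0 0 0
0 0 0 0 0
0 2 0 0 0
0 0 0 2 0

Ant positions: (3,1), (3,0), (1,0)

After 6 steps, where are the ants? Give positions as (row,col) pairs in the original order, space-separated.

Step 1: ant0:(3,1)->N->(2,1) | ant1:(3,0)->N->(2,0) | ant2:(1,0)->N->(0,0)
  grid max=3 at (2,1)
Step 2: ant0:(2,1)->W->(2,0) | ant1:(2,0)->E->(2,1) | ant2:(0,0)->E->(0,1)
  grid max=4 at (2,1)
Step 3: ant0:(2,0)->E->(2,1) | ant1:(2,1)->W->(2,0) | ant2:(0,1)->E->(0,2)
  grid max=5 at (2,1)
Step 4: ant0:(2,1)->W->(2,0) | ant1:(2,0)->E->(2,1) | ant2:(0,2)->E->(0,3)
  grid max=6 at (2,1)
Step 5: ant0:(2,0)->E->(2,1) | ant1:(2,1)->W->(2,0) | ant2:(0,3)->E->(0,4)
  grid max=7 at (2,1)
Step 6: ant0:(2,1)->W->(2,0) | ant1:(2,0)->E->(2,1) | ant2:(0,4)->S->(1,4)
  grid max=8 at (2,1)

(2,0) (2,1) (1,4)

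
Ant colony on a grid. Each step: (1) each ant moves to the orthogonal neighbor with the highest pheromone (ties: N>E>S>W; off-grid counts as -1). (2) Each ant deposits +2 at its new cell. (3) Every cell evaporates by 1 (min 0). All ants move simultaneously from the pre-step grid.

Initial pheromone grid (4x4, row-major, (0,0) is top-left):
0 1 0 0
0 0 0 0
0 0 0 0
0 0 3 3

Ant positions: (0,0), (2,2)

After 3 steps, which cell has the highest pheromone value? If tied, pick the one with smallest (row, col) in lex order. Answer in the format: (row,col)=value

Step 1: ant0:(0,0)->E->(0,1) | ant1:(2,2)->S->(3,2)
  grid max=4 at (3,2)
Step 2: ant0:(0,1)->E->(0,2) | ant1:(3,2)->E->(3,3)
  grid max=3 at (3,2)
Step 3: ant0:(0,2)->W->(0,1) | ant1:(3,3)->W->(3,2)
  grid max=4 at (3,2)
Final grid:
  0 2 0 0
  0 0 0 0
  0 0 0 0
  0 0 4 2
Max pheromone 4 at (3,2)

Answer: (3,2)=4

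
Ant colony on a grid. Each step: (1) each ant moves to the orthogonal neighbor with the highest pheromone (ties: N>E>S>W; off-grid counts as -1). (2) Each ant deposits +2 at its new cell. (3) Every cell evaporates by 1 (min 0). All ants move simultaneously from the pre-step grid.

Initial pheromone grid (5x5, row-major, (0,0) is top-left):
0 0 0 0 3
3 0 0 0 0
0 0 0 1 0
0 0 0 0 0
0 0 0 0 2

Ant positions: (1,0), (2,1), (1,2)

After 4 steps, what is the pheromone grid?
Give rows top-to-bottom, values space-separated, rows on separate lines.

After step 1: ants at (0,0),(1,1),(0,2)
  1 0 1 0 2
  2 1 0 0 0
  0 0 0 0 0
  0 0 0 0 0
  0 0 0 0 1
After step 2: ants at (1,0),(1,0),(0,3)
  0 0 0 1 1
  5 0 0 0 0
  0 0 0 0 0
  0 0 0 0 0
  0 0 0 0 0
After step 3: ants at (0,0),(0,0),(0,4)
  3 0 0 0 2
  4 0 0 0 0
  0 0 0 0 0
  0 0 0 0 0
  0 0 0 0 0
After step 4: ants at (1,0),(1,0),(1,4)
  2 0 0 0 1
  7 0 0 0 1
  0 0 0 0 0
  0 0 0 0 0
  0 0 0 0 0

2 0 0 0 1
7 0 0 0 1
0 0 0 0 0
0 0 0 0 0
0 0 0 0 0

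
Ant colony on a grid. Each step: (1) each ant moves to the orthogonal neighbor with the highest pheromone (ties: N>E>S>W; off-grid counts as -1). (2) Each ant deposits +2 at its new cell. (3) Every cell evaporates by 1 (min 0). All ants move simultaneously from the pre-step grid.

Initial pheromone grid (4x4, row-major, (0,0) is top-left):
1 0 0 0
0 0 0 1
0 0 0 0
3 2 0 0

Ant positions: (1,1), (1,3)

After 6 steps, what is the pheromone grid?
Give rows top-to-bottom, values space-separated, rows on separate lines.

After step 1: ants at (0,1),(0,3)
  0 1 0 1
  0 0 0 0
  0 0 0 0
  2 1 0 0
After step 2: ants at (0,2),(1,3)
  0 0 1 0
  0 0 0 1
  0 0 0 0
  1 0 0 0
After step 3: ants at (0,3),(0,3)
  0 0 0 3
  0 0 0 0
  0 0 0 0
  0 0 0 0
After step 4: ants at (1,3),(1,3)
  0 0 0 2
  0 0 0 3
  0 0 0 0
  0 0 0 0
After step 5: ants at (0,3),(0,3)
  0 0 0 5
  0 0 0 2
  0 0 0 0
  0 0 0 0
After step 6: ants at (1,3),(1,3)
  0 0 0 4
  0 0 0 5
  0 0 0 0
  0 0 0 0

0 0 0 4
0 0 0 5
0 0 0 0
0 0 0 0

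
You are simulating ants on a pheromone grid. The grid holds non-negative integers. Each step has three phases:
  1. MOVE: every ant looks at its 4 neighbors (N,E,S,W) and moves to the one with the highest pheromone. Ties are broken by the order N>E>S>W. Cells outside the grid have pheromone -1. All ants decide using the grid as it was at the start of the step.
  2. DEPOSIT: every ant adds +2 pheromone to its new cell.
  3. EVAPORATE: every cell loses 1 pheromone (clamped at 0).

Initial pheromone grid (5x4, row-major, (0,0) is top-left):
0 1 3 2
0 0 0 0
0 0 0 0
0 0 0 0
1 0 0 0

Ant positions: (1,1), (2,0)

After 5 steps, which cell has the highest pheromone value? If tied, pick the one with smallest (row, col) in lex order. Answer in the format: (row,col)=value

Answer: (0,1)=6

Derivation:
Step 1: ant0:(1,1)->N->(0,1) | ant1:(2,0)->N->(1,0)
  grid max=2 at (0,1)
Step 2: ant0:(0,1)->E->(0,2) | ant1:(1,0)->N->(0,0)
  grid max=3 at (0,2)
Step 3: ant0:(0,2)->W->(0,1) | ant1:(0,0)->E->(0,1)
  grid max=4 at (0,1)
Step 4: ant0:(0,1)->E->(0,2) | ant1:(0,1)->E->(0,2)
  grid max=5 at (0,2)
Step 5: ant0:(0,2)->W->(0,1) | ant1:(0,2)->W->(0,1)
  grid max=6 at (0,1)
Final grid:
  0 6 4 0
  0 0 0 0
  0 0 0 0
  0 0 0 0
  0 0 0 0
Max pheromone 6 at (0,1)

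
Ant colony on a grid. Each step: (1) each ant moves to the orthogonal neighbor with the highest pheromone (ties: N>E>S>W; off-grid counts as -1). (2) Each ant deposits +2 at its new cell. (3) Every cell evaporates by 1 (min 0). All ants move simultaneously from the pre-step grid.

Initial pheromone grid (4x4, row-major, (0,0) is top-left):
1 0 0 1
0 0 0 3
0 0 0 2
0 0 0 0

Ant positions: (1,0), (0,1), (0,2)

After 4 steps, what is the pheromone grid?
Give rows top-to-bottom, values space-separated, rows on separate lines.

After step 1: ants at (0,0),(0,0),(0,3)
  4 0 0 2
  0 0 0 2
  0 0 0 1
  0 0 0 0
After step 2: ants at (0,1),(0,1),(1,3)
  3 3 0 1
  0 0 0 3
  0 0 0 0
  0 0 0 0
After step 3: ants at (0,0),(0,0),(0,3)
  6 2 0 2
  0 0 0 2
  0 0 0 0
  0 0 0 0
After step 4: ants at (0,1),(0,1),(1,3)
  5 5 0 1
  0 0 0 3
  0 0 0 0
  0 0 0 0

5 5 0 1
0 0 0 3
0 0 0 0
0 0 0 0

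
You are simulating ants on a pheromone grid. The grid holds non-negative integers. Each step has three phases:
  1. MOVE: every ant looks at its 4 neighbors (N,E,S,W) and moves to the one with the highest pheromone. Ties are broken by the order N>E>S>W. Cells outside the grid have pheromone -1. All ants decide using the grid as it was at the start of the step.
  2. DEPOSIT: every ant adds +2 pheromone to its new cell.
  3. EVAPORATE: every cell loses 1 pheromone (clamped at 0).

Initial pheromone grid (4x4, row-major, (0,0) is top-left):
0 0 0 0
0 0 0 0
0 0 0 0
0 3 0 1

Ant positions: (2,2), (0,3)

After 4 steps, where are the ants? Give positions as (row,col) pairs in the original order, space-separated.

Step 1: ant0:(2,2)->N->(1,2) | ant1:(0,3)->S->(1,3)
  grid max=2 at (3,1)
Step 2: ant0:(1,2)->E->(1,3) | ant1:(1,3)->W->(1,2)
  grid max=2 at (1,2)
Step 3: ant0:(1,3)->W->(1,2) | ant1:(1,2)->E->(1,3)
  grid max=3 at (1,2)
Step 4: ant0:(1,2)->E->(1,3) | ant1:(1,3)->W->(1,2)
  grid max=4 at (1,2)

(1,3) (1,2)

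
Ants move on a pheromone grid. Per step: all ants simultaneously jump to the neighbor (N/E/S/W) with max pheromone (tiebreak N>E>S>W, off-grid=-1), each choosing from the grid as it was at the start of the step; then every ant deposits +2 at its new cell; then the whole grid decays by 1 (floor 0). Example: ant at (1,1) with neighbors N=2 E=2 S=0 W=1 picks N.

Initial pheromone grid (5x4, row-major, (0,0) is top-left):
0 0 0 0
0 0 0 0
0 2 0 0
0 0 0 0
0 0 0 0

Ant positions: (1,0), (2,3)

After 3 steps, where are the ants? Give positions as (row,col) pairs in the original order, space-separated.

Step 1: ant0:(1,0)->N->(0,0) | ant1:(2,3)->N->(1,3)
  grid max=1 at (0,0)
Step 2: ant0:(0,0)->E->(0,1) | ant1:(1,3)->N->(0,3)
  grid max=1 at (0,1)
Step 3: ant0:(0,1)->E->(0,2) | ant1:(0,3)->S->(1,3)
  grid max=1 at (0,2)

(0,2) (1,3)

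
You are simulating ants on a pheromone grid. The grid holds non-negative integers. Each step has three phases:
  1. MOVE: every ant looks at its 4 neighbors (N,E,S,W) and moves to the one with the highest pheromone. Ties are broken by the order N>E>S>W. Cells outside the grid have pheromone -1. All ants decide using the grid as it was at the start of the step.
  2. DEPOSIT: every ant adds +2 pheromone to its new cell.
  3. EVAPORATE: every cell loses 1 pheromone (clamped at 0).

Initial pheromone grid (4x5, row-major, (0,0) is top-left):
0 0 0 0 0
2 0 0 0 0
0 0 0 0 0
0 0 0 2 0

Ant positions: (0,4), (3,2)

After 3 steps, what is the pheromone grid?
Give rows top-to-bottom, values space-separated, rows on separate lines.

After step 1: ants at (1,4),(3,3)
  0 0 0 0 0
  1 0 0 0 1
  0 0 0 0 0
  0 0 0 3 0
After step 2: ants at (0,4),(2,3)
  0 0 0 0 1
  0 0 0 0 0
  0 0 0 1 0
  0 0 0 2 0
After step 3: ants at (1,4),(3,3)
  0 0 0 0 0
  0 0 0 0 1
  0 0 0 0 0
  0 0 0 3 0

0 0 0 0 0
0 0 0 0 1
0 0 0 0 0
0 0 0 3 0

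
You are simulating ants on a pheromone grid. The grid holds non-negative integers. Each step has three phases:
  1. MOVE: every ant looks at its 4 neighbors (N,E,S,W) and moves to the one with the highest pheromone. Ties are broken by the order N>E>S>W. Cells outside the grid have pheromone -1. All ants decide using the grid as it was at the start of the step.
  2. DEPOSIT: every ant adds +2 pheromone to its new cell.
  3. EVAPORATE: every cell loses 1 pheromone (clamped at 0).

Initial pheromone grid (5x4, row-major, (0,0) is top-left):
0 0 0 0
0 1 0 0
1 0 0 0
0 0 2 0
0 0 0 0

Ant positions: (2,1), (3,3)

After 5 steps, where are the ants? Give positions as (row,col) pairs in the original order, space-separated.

Step 1: ant0:(2,1)->N->(1,1) | ant1:(3,3)->W->(3,2)
  grid max=3 at (3,2)
Step 2: ant0:(1,1)->N->(0,1) | ant1:(3,2)->N->(2,2)
  grid max=2 at (3,2)
Step 3: ant0:(0,1)->S->(1,1) | ant1:(2,2)->S->(3,2)
  grid max=3 at (3,2)
Step 4: ant0:(1,1)->N->(0,1) | ant1:(3,2)->N->(2,2)
  grid max=2 at (3,2)
Step 5: ant0:(0,1)->S->(1,1) | ant1:(2,2)->S->(3,2)
  grid max=3 at (3,2)

(1,1) (3,2)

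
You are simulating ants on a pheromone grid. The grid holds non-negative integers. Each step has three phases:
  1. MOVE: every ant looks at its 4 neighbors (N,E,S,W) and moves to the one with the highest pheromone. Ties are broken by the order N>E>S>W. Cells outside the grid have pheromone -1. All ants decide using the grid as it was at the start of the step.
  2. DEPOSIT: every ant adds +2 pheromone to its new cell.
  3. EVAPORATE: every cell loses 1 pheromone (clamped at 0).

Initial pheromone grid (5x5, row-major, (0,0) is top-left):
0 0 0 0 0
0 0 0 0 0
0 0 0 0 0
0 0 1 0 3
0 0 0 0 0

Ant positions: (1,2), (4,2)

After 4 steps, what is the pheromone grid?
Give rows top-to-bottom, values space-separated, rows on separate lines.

After step 1: ants at (0,2),(3,2)
  0 0 1 0 0
  0 0 0 0 0
  0 0 0 0 0
  0 0 2 0 2
  0 0 0 0 0
After step 2: ants at (0,3),(2,2)
  0 0 0 1 0
  0 0 0 0 0
  0 0 1 0 0
  0 0 1 0 1
  0 0 0 0 0
After step 3: ants at (0,4),(3,2)
  0 0 0 0 1
  0 0 0 0 0
  0 0 0 0 0
  0 0 2 0 0
  0 0 0 0 0
After step 4: ants at (1,4),(2,2)
  0 0 0 0 0
  0 0 0 0 1
  0 0 1 0 0
  0 0 1 0 0
  0 0 0 0 0

0 0 0 0 0
0 0 0 0 1
0 0 1 0 0
0 0 1 0 0
0 0 0 0 0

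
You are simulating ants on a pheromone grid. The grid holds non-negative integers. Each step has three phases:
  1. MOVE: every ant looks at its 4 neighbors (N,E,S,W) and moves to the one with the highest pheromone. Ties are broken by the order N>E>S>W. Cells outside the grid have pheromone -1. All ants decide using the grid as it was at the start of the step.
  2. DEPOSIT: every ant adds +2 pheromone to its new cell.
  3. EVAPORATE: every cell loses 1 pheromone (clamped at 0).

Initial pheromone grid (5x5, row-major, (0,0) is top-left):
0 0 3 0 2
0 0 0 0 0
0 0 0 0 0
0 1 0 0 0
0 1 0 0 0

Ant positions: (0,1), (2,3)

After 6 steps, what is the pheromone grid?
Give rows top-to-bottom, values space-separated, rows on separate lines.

After step 1: ants at (0,2),(1,3)
  0 0 4 0 1
  0 0 0 1 0
  0 0 0 0 0
  0 0 0 0 0
  0 0 0 0 0
After step 2: ants at (0,3),(0,3)
  0 0 3 3 0
  0 0 0 0 0
  0 0 0 0 0
  0 0 0 0 0
  0 0 0 0 0
After step 3: ants at (0,2),(0,2)
  0 0 6 2 0
  0 0 0 0 0
  0 0 0 0 0
  0 0 0 0 0
  0 0 0 0 0
After step 4: ants at (0,3),(0,3)
  0 0 5 5 0
  0 0 0 0 0
  0 0 0 0 0
  0 0 0 0 0
  0 0 0 0 0
After step 5: ants at (0,2),(0,2)
  0 0 8 4 0
  0 0 0 0 0
  0 0 0 0 0
  0 0 0 0 0
  0 0 0 0 0
After step 6: ants at (0,3),(0,3)
  0 0 7 7 0
  0 0 0 0 0
  0 0 0 0 0
  0 0 0 0 0
  0 0 0 0 0

0 0 7 7 0
0 0 0 0 0
0 0 0 0 0
0 0 0 0 0
0 0 0 0 0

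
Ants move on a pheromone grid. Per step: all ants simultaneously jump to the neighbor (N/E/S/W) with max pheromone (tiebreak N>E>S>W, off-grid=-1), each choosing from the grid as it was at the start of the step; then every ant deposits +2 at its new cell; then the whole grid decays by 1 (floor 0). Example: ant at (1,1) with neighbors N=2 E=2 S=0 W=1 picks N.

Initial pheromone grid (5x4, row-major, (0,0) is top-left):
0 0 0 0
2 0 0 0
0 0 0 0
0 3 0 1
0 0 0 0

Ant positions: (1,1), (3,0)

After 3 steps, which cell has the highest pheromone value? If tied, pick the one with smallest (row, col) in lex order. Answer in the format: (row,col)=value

Step 1: ant0:(1,1)->W->(1,0) | ant1:(3,0)->E->(3,1)
  grid max=4 at (3,1)
Step 2: ant0:(1,0)->N->(0,0) | ant1:(3,1)->N->(2,1)
  grid max=3 at (3,1)
Step 3: ant0:(0,0)->S->(1,0) | ant1:(2,1)->S->(3,1)
  grid max=4 at (3,1)
Final grid:
  0 0 0 0
  3 0 0 0
  0 0 0 0
  0 4 0 0
  0 0 0 0
Max pheromone 4 at (3,1)

Answer: (3,1)=4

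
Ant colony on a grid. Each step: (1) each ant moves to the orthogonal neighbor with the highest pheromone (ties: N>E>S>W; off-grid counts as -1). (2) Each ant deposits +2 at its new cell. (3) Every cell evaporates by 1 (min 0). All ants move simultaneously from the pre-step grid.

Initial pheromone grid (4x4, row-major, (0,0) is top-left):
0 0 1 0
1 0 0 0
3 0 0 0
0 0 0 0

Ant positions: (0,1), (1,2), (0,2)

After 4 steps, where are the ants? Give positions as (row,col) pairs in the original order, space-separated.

Step 1: ant0:(0,1)->E->(0,2) | ant1:(1,2)->N->(0,2) | ant2:(0,2)->E->(0,3)
  grid max=4 at (0,2)
Step 2: ant0:(0,2)->E->(0,3) | ant1:(0,2)->E->(0,3) | ant2:(0,3)->W->(0,2)
  grid max=5 at (0,2)
Step 3: ant0:(0,3)->W->(0,2) | ant1:(0,3)->W->(0,2) | ant2:(0,2)->E->(0,3)
  grid max=8 at (0,2)
Step 4: ant0:(0,2)->E->(0,3) | ant1:(0,2)->E->(0,3) | ant2:(0,3)->W->(0,2)
  grid max=9 at (0,2)

(0,3) (0,3) (0,2)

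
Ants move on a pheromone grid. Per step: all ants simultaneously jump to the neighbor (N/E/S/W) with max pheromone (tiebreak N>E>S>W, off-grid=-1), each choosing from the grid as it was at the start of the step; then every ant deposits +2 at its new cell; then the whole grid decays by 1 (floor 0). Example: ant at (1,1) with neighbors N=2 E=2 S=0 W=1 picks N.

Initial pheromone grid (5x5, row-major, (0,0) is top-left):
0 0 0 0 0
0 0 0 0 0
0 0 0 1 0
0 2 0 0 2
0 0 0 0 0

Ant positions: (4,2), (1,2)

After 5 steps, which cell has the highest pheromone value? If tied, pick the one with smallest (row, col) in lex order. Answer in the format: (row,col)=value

Answer: (0,4)=1

Derivation:
Step 1: ant0:(4,2)->N->(3,2) | ant1:(1,2)->N->(0,2)
  grid max=1 at (0,2)
Step 2: ant0:(3,2)->W->(3,1) | ant1:(0,2)->E->(0,3)
  grid max=2 at (3,1)
Step 3: ant0:(3,1)->N->(2,1) | ant1:(0,3)->E->(0,4)
  grid max=1 at (0,4)
Step 4: ant0:(2,1)->S->(3,1) | ant1:(0,4)->S->(1,4)
  grid max=2 at (3,1)
Step 5: ant0:(3,1)->N->(2,1) | ant1:(1,4)->N->(0,4)
  grid max=1 at (0,4)
Final grid:
  0 0 0 0 1
  0 0 0 0 0
  0 1 0 0 0
  0 1 0 0 0
  0 0 0 0 0
Max pheromone 1 at (0,4)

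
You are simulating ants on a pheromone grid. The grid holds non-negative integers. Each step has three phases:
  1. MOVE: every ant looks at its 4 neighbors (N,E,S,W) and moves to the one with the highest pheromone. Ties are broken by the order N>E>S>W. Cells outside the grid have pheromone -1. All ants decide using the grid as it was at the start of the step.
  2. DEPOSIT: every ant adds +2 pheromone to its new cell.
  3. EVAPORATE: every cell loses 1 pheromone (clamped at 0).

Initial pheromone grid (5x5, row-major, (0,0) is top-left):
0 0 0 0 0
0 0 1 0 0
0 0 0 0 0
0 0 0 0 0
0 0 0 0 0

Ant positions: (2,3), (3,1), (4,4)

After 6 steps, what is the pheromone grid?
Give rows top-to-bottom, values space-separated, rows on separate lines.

After step 1: ants at (1,3),(2,1),(3,4)
  0 0 0 0 0
  0 0 0 1 0
  0 1 0 0 0
  0 0 0 0 1
  0 0 0 0 0
After step 2: ants at (0,3),(1,1),(2,4)
  0 0 0 1 0
  0 1 0 0 0
  0 0 0 0 1
  0 0 0 0 0
  0 0 0 0 0
After step 3: ants at (0,4),(0,1),(1,4)
  0 1 0 0 1
  0 0 0 0 1
  0 0 0 0 0
  0 0 0 0 0
  0 0 0 0 0
After step 4: ants at (1,4),(0,2),(0,4)
  0 0 1 0 2
  0 0 0 0 2
  0 0 0 0 0
  0 0 0 0 0
  0 0 0 0 0
After step 5: ants at (0,4),(0,3),(1,4)
  0 0 0 1 3
  0 0 0 0 3
  0 0 0 0 0
  0 0 0 0 0
  0 0 0 0 0
After step 6: ants at (1,4),(0,4),(0,4)
  0 0 0 0 6
  0 0 0 0 4
  0 0 0 0 0
  0 0 0 0 0
  0 0 0 0 0

0 0 0 0 6
0 0 0 0 4
0 0 0 0 0
0 0 0 0 0
0 0 0 0 0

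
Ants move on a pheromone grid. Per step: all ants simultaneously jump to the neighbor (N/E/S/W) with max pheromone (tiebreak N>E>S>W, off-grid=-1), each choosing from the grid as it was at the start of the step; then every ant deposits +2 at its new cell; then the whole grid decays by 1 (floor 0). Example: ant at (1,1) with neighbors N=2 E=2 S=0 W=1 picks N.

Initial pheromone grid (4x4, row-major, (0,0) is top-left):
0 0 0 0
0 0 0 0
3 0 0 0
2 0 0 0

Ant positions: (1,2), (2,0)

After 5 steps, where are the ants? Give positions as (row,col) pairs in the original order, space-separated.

Step 1: ant0:(1,2)->N->(0,2) | ant1:(2,0)->S->(3,0)
  grid max=3 at (3,0)
Step 2: ant0:(0,2)->E->(0,3) | ant1:(3,0)->N->(2,0)
  grid max=3 at (2,0)
Step 3: ant0:(0,3)->S->(1,3) | ant1:(2,0)->S->(3,0)
  grid max=3 at (3,0)
Step 4: ant0:(1,3)->N->(0,3) | ant1:(3,0)->N->(2,0)
  grid max=3 at (2,0)
Step 5: ant0:(0,3)->S->(1,3) | ant1:(2,0)->S->(3,0)
  grid max=3 at (3,0)

(1,3) (3,0)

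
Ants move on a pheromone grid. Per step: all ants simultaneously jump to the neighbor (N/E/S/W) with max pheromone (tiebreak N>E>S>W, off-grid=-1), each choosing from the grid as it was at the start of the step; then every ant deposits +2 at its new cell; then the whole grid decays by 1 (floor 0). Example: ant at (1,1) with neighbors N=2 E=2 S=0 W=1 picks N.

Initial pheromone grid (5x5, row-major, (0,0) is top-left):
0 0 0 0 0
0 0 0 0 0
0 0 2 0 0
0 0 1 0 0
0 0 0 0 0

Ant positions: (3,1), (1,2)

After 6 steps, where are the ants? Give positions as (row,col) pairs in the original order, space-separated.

Step 1: ant0:(3,1)->E->(3,2) | ant1:(1,2)->S->(2,2)
  grid max=3 at (2,2)
Step 2: ant0:(3,2)->N->(2,2) | ant1:(2,2)->S->(3,2)
  grid max=4 at (2,2)
Step 3: ant0:(2,2)->S->(3,2) | ant1:(3,2)->N->(2,2)
  grid max=5 at (2,2)
Step 4: ant0:(3,2)->N->(2,2) | ant1:(2,2)->S->(3,2)
  grid max=6 at (2,2)
Step 5: ant0:(2,2)->S->(3,2) | ant1:(3,2)->N->(2,2)
  grid max=7 at (2,2)
Step 6: ant0:(3,2)->N->(2,2) | ant1:(2,2)->S->(3,2)
  grid max=8 at (2,2)

(2,2) (3,2)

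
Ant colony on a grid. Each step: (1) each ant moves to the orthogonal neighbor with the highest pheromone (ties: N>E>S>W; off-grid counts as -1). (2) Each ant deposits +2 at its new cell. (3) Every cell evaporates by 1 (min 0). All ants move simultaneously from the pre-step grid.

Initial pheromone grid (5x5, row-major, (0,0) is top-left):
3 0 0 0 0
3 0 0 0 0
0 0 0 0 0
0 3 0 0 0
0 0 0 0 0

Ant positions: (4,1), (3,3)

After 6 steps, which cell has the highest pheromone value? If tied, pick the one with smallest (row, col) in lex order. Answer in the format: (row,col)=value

Answer: (3,1)=3

Derivation:
Step 1: ant0:(4,1)->N->(3,1) | ant1:(3,3)->N->(2,3)
  grid max=4 at (3,1)
Step 2: ant0:(3,1)->N->(2,1) | ant1:(2,3)->N->(1,3)
  grid max=3 at (3,1)
Step 3: ant0:(2,1)->S->(3,1) | ant1:(1,3)->N->(0,3)
  grid max=4 at (3,1)
Step 4: ant0:(3,1)->N->(2,1) | ant1:(0,3)->E->(0,4)
  grid max=3 at (3,1)
Step 5: ant0:(2,1)->S->(3,1) | ant1:(0,4)->S->(1,4)
  grid max=4 at (3,1)
Step 6: ant0:(3,1)->N->(2,1) | ant1:(1,4)->N->(0,4)
  grid max=3 at (3,1)
Final grid:
  0 0 0 0 1
  0 0 0 0 0
  0 1 0 0 0
  0 3 0 0 0
  0 0 0 0 0
Max pheromone 3 at (3,1)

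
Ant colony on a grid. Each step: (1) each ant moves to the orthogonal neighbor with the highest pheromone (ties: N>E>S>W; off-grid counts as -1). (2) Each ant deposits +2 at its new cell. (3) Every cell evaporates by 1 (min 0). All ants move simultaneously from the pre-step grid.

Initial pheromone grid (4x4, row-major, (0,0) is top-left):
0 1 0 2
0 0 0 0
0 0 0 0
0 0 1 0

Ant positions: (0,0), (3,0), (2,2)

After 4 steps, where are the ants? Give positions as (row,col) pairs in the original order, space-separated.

Step 1: ant0:(0,0)->E->(0,1) | ant1:(3,0)->N->(2,0) | ant2:(2,2)->S->(3,2)
  grid max=2 at (0,1)
Step 2: ant0:(0,1)->E->(0,2) | ant1:(2,0)->N->(1,0) | ant2:(3,2)->N->(2,2)
  grid max=1 at (0,1)
Step 3: ant0:(0,2)->W->(0,1) | ant1:(1,0)->N->(0,0) | ant2:(2,2)->S->(3,2)
  grid max=2 at (0,1)
Step 4: ant0:(0,1)->W->(0,0) | ant1:(0,0)->E->(0,1) | ant2:(3,2)->N->(2,2)
  grid max=3 at (0,1)

(0,0) (0,1) (2,2)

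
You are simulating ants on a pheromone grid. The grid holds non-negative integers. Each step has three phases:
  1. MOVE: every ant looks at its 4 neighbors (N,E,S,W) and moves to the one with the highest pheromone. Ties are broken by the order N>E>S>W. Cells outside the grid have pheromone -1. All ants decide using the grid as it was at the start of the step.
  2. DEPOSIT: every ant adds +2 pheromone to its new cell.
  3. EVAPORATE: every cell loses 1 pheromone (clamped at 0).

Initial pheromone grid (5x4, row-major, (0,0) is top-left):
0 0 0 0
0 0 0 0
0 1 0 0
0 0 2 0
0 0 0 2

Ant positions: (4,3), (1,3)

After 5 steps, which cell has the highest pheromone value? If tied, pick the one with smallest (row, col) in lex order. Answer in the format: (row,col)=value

Step 1: ant0:(4,3)->N->(3,3) | ant1:(1,3)->N->(0,3)
  grid max=1 at (0,3)
Step 2: ant0:(3,3)->S->(4,3) | ant1:(0,3)->S->(1,3)
  grid max=2 at (4,3)
Step 3: ant0:(4,3)->N->(3,3) | ant1:(1,3)->N->(0,3)
  grid max=1 at (0,3)
Step 4: ant0:(3,3)->S->(4,3) | ant1:(0,3)->S->(1,3)
  grid max=2 at (4,3)
Step 5: ant0:(4,3)->N->(3,3) | ant1:(1,3)->N->(0,3)
  grid max=1 at (0,3)
Final grid:
  0 0 0 1
  0 0 0 0
  0 0 0 0
  0 0 0 1
  0 0 0 1
Max pheromone 1 at (0,3)

Answer: (0,3)=1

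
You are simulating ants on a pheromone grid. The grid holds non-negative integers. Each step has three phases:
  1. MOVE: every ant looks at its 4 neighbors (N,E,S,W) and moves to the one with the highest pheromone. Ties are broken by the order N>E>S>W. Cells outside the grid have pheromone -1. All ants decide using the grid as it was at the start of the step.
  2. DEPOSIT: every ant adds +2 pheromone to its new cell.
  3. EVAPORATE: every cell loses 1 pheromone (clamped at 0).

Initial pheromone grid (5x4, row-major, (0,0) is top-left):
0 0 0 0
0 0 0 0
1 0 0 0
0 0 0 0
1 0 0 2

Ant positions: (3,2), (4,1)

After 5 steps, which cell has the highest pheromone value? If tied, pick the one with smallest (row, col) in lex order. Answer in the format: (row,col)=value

Step 1: ant0:(3,2)->N->(2,2) | ant1:(4,1)->W->(4,0)
  grid max=2 at (4,0)
Step 2: ant0:(2,2)->N->(1,2) | ant1:(4,0)->N->(3,0)
  grid max=1 at (1,2)
Step 3: ant0:(1,2)->N->(0,2) | ant1:(3,0)->S->(4,0)
  grid max=2 at (4,0)
Step 4: ant0:(0,2)->E->(0,3) | ant1:(4,0)->N->(3,0)
  grid max=1 at (0,3)
Step 5: ant0:(0,3)->S->(1,3) | ant1:(3,0)->S->(4,0)
  grid max=2 at (4,0)
Final grid:
  0 0 0 0
  0 0 0 1
  0 0 0 0
  0 0 0 0
  2 0 0 0
Max pheromone 2 at (4,0)

Answer: (4,0)=2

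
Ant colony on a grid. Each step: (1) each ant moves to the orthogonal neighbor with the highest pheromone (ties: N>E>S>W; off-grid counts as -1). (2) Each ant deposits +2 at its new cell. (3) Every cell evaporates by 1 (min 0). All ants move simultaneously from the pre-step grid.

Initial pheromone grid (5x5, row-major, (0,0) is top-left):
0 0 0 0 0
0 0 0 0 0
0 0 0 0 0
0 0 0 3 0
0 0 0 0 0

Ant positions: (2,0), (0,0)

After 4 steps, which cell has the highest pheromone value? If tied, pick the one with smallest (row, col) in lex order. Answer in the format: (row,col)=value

Answer: (0,2)=1

Derivation:
Step 1: ant0:(2,0)->N->(1,0) | ant1:(0,0)->E->(0,1)
  grid max=2 at (3,3)
Step 2: ant0:(1,0)->N->(0,0) | ant1:(0,1)->E->(0,2)
  grid max=1 at (0,0)
Step 3: ant0:(0,0)->E->(0,1) | ant1:(0,2)->E->(0,3)
  grid max=1 at (0,1)
Step 4: ant0:(0,1)->E->(0,2) | ant1:(0,3)->E->(0,4)
  grid max=1 at (0,2)
Final grid:
  0 0 1 0 1
  0 0 0 0 0
  0 0 0 0 0
  0 0 0 0 0
  0 0 0 0 0
Max pheromone 1 at (0,2)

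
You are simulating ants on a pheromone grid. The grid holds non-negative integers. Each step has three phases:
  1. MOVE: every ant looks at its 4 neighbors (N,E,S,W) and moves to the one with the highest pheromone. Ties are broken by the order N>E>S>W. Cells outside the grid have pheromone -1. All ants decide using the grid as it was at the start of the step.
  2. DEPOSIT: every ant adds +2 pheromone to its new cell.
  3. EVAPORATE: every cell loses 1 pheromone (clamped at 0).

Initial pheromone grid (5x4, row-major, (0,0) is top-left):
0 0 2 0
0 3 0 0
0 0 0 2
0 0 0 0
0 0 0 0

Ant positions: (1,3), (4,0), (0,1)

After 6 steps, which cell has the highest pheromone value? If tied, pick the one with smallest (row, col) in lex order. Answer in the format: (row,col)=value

Answer: (1,1)=7

Derivation:
Step 1: ant0:(1,3)->S->(2,3) | ant1:(4,0)->N->(3,0) | ant2:(0,1)->S->(1,1)
  grid max=4 at (1,1)
Step 2: ant0:(2,3)->N->(1,3) | ant1:(3,0)->N->(2,0) | ant2:(1,1)->N->(0,1)
  grid max=3 at (1,1)
Step 3: ant0:(1,3)->S->(2,3) | ant1:(2,0)->N->(1,0) | ant2:(0,1)->S->(1,1)
  grid max=4 at (1,1)
Step 4: ant0:(2,3)->N->(1,3) | ant1:(1,0)->E->(1,1) | ant2:(1,1)->W->(1,0)
  grid max=5 at (1,1)
Step 5: ant0:(1,3)->S->(2,3) | ant1:(1,1)->W->(1,0) | ant2:(1,0)->E->(1,1)
  grid max=6 at (1,1)
Step 6: ant0:(2,3)->N->(1,3) | ant1:(1,0)->E->(1,1) | ant2:(1,1)->W->(1,0)
  grid max=7 at (1,1)
Final grid:
  0 0 0 0
  4 7 0 1
  0 0 0 2
  0 0 0 0
  0 0 0 0
Max pheromone 7 at (1,1)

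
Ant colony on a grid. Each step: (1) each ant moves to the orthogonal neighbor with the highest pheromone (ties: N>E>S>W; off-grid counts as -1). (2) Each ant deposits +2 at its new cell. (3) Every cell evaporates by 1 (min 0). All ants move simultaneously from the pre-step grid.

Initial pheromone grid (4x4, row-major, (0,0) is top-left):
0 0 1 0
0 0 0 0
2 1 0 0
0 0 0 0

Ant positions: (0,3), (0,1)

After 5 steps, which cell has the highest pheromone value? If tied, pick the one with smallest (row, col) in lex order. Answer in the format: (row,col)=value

Step 1: ant0:(0,3)->W->(0,2) | ant1:(0,1)->E->(0,2)
  grid max=4 at (0,2)
Step 2: ant0:(0,2)->E->(0,3) | ant1:(0,2)->E->(0,3)
  grid max=3 at (0,2)
Step 3: ant0:(0,3)->W->(0,2) | ant1:(0,3)->W->(0,2)
  grid max=6 at (0,2)
Step 4: ant0:(0,2)->E->(0,3) | ant1:(0,2)->E->(0,3)
  grid max=5 at (0,2)
Step 5: ant0:(0,3)->W->(0,2) | ant1:(0,3)->W->(0,2)
  grid max=8 at (0,2)
Final grid:
  0 0 8 4
  0 0 0 0
  0 0 0 0
  0 0 0 0
Max pheromone 8 at (0,2)

Answer: (0,2)=8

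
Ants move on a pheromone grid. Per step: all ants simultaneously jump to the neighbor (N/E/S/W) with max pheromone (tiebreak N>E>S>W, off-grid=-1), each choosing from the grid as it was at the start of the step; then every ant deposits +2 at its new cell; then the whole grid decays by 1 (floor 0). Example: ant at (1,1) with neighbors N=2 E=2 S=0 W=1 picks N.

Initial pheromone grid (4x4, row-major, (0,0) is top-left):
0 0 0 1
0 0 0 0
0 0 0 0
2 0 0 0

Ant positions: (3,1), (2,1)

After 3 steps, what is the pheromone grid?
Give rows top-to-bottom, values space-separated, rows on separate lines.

After step 1: ants at (3,0),(1,1)
  0 0 0 0
  0 1 0 0
  0 0 0 0
  3 0 0 0
After step 2: ants at (2,0),(0,1)
  0 1 0 0
  0 0 0 0
  1 0 0 0
  2 0 0 0
After step 3: ants at (3,0),(0,2)
  0 0 1 0
  0 0 0 0
  0 0 0 0
  3 0 0 0

0 0 1 0
0 0 0 0
0 0 0 0
3 0 0 0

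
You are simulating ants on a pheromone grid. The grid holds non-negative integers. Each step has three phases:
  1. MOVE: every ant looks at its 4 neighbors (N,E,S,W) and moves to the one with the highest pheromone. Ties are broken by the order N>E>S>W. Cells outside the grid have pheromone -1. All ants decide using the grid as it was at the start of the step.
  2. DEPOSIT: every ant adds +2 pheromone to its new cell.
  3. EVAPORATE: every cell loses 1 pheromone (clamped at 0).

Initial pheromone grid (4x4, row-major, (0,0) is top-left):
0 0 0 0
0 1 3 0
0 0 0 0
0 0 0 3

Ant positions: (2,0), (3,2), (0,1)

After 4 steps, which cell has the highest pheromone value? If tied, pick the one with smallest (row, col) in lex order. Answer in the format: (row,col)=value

Answer: (1,1)=5

Derivation:
Step 1: ant0:(2,0)->N->(1,0) | ant1:(3,2)->E->(3,3) | ant2:(0,1)->S->(1,1)
  grid max=4 at (3,3)
Step 2: ant0:(1,0)->E->(1,1) | ant1:(3,3)->N->(2,3) | ant2:(1,1)->E->(1,2)
  grid max=3 at (1,1)
Step 3: ant0:(1,1)->E->(1,2) | ant1:(2,3)->S->(3,3) | ant2:(1,2)->W->(1,1)
  grid max=4 at (1,1)
Step 4: ant0:(1,2)->W->(1,1) | ant1:(3,3)->N->(2,3) | ant2:(1,1)->E->(1,2)
  grid max=5 at (1,1)
Final grid:
  0 0 0 0
  0 5 5 0
  0 0 0 1
  0 0 0 3
Max pheromone 5 at (1,1)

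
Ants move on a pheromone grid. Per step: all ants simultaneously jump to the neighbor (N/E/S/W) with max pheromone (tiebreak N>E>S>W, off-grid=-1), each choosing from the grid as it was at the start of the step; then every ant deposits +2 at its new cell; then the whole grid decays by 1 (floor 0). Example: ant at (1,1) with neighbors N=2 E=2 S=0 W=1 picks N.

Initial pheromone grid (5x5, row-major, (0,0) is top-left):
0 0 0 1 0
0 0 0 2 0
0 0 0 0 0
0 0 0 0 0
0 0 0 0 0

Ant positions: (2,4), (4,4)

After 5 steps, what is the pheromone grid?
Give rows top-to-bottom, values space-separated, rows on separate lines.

After step 1: ants at (1,4),(3,4)
  0 0 0 0 0
  0 0 0 1 1
  0 0 0 0 0
  0 0 0 0 1
  0 0 0 0 0
After step 2: ants at (1,3),(2,4)
  0 0 0 0 0
  0 0 0 2 0
  0 0 0 0 1
  0 0 0 0 0
  0 0 0 0 0
After step 3: ants at (0,3),(1,4)
  0 0 0 1 0
  0 0 0 1 1
  0 0 0 0 0
  0 0 0 0 0
  0 0 0 0 0
After step 4: ants at (1,3),(1,3)
  0 0 0 0 0
  0 0 0 4 0
  0 0 0 0 0
  0 0 0 0 0
  0 0 0 0 0
After step 5: ants at (0,3),(0,3)
  0 0 0 3 0
  0 0 0 3 0
  0 0 0 0 0
  0 0 0 0 0
  0 0 0 0 0

0 0 0 3 0
0 0 0 3 0
0 0 0 0 0
0 0 0 0 0
0 0 0 0 0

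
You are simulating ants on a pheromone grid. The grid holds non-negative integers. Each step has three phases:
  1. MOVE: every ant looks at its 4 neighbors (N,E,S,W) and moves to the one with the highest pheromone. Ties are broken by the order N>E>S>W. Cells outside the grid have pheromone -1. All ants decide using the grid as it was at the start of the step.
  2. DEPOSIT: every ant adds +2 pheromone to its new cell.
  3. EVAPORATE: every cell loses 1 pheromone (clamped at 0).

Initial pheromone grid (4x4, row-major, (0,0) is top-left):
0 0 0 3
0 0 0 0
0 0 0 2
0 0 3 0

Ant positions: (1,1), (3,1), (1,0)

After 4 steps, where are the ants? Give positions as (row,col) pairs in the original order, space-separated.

Step 1: ant0:(1,1)->N->(0,1) | ant1:(3,1)->E->(3,2) | ant2:(1,0)->N->(0,0)
  grid max=4 at (3,2)
Step 2: ant0:(0,1)->W->(0,0) | ant1:(3,2)->N->(2,2) | ant2:(0,0)->E->(0,1)
  grid max=3 at (3,2)
Step 3: ant0:(0,0)->E->(0,1) | ant1:(2,2)->S->(3,2) | ant2:(0,1)->W->(0,0)
  grid max=4 at (3,2)
Step 4: ant0:(0,1)->W->(0,0) | ant1:(3,2)->N->(2,2) | ant2:(0,0)->E->(0,1)
  grid max=4 at (0,0)

(0,0) (2,2) (0,1)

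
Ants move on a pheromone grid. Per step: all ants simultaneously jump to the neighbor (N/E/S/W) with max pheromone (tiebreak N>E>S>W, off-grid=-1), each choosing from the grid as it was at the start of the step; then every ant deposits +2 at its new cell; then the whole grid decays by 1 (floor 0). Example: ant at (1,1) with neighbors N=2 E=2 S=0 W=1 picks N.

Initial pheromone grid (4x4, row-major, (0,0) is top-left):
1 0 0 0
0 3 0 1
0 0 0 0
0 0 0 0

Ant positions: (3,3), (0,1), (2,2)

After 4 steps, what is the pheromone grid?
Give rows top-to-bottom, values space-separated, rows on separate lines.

After step 1: ants at (2,3),(1,1),(1,2)
  0 0 0 0
  0 4 1 0
  0 0 0 1
  0 0 0 0
After step 2: ants at (1,3),(1,2),(1,1)
  0 0 0 0
  0 5 2 1
  0 0 0 0
  0 0 0 0
After step 3: ants at (1,2),(1,1),(1,2)
  0 0 0 0
  0 6 5 0
  0 0 0 0
  0 0 0 0
After step 4: ants at (1,1),(1,2),(1,1)
  0 0 0 0
  0 9 6 0
  0 0 0 0
  0 0 0 0

0 0 0 0
0 9 6 0
0 0 0 0
0 0 0 0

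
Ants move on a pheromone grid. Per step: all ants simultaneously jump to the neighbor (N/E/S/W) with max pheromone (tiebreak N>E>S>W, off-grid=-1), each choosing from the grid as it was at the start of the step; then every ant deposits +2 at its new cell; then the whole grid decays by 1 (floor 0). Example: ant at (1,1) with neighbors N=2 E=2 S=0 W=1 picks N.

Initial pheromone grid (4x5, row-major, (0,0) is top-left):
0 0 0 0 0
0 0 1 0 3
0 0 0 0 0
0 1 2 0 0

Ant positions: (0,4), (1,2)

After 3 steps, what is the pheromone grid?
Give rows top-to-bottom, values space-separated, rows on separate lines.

After step 1: ants at (1,4),(0,2)
  0 0 1 0 0
  0 0 0 0 4
  0 0 0 0 0
  0 0 1 0 0
After step 2: ants at (0,4),(0,3)
  0 0 0 1 1
  0 0 0 0 3
  0 0 0 0 0
  0 0 0 0 0
After step 3: ants at (1,4),(0,4)
  0 0 0 0 2
  0 0 0 0 4
  0 0 0 0 0
  0 0 0 0 0

0 0 0 0 2
0 0 0 0 4
0 0 0 0 0
0 0 0 0 0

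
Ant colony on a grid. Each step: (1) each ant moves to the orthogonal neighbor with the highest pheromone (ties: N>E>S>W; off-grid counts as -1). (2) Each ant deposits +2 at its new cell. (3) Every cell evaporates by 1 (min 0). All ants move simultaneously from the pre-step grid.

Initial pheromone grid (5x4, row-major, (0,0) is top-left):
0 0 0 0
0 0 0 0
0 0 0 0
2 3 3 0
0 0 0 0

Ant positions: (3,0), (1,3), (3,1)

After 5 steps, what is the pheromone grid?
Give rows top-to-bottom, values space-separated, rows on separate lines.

After step 1: ants at (3,1),(0,3),(3,2)
  0 0 0 1
  0 0 0 0
  0 0 0 0
  1 4 4 0
  0 0 0 0
After step 2: ants at (3,2),(1,3),(3,1)
  0 0 0 0
  0 0 0 1
  0 0 0 0
  0 5 5 0
  0 0 0 0
After step 3: ants at (3,1),(0,3),(3,2)
  0 0 0 1
  0 0 0 0
  0 0 0 0
  0 6 6 0
  0 0 0 0
After step 4: ants at (3,2),(1,3),(3,1)
  0 0 0 0
  0 0 0 1
  0 0 0 0
  0 7 7 0
  0 0 0 0
After step 5: ants at (3,1),(0,3),(3,2)
  0 0 0 1
  0 0 0 0
  0 0 0 0
  0 8 8 0
  0 0 0 0

0 0 0 1
0 0 0 0
0 0 0 0
0 8 8 0
0 0 0 0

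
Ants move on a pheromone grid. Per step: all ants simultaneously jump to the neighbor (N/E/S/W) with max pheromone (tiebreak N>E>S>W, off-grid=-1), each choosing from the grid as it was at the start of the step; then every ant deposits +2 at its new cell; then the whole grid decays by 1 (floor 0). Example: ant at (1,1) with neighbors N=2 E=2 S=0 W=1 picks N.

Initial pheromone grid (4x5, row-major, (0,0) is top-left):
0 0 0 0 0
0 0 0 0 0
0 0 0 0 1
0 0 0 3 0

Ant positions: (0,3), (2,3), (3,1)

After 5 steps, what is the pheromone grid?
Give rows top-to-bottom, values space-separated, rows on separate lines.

After step 1: ants at (0,4),(3,3),(2,1)
  0 0 0 0 1
  0 0 0 0 0
  0 1 0 0 0
  0 0 0 4 0
After step 2: ants at (1,4),(2,3),(1,1)
  0 0 0 0 0
  0 1 0 0 1
  0 0 0 1 0
  0 0 0 3 0
After step 3: ants at (0,4),(3,3),(0,1)
  0 1 0 0 1
  0 0 0 0 0
  0 0 0 0 0
  0 0 0 4 0
After step 4: ants at (1,4),(2,3),(0,2)
  0 0 1 0 0
  0 0 0 0 1
  0 0 0 1 0
  0 0 0 3 0
After step 5: ants at (0,4),(3,3),(0,3)
  0 0 0 1 1
  0 0 0 0 0
  0 0 0 0 0
  0 0 0 4 0

0 0 0 1 1
0 0 0 0 0
0 0 0 0 0
0 0 0 4 0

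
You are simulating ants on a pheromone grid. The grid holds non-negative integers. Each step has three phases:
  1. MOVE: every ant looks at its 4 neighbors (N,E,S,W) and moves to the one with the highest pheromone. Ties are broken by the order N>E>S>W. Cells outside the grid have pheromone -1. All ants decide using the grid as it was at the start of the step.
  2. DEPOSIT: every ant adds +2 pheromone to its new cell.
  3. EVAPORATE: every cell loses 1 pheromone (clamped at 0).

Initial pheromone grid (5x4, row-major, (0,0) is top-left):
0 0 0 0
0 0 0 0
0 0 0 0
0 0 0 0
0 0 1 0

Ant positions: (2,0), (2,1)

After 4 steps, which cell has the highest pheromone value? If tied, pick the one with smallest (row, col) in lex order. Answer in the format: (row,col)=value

Step 1: ant0:(2,0)->N->(1,0) | ant1:(2,1)->N->(1,1)
  grid max=1 at (1,0)
Step 2: ant0:(1,0)->E->(1,1) | ant1:(1,1)->W->(1,0)
  grid max=2 at (1,0)
Step 3: ant0:(1,1)->W->(1,0) | ant1:(1,0)->E->(1,1)
  grid max=3 at (1,0)
Step 4: ant0:(1,0)->E->(1,1) | ant1:(1,1)->W->(1,0)
  grid max=4 at (1,0)
Final grid:
  0 0 0 0
  4 4 0 0
  0 0 0 0
  0 0 0 0
  0 0 0 0
Max pheromone 4 at (1,0)

Answer: (1,0)=4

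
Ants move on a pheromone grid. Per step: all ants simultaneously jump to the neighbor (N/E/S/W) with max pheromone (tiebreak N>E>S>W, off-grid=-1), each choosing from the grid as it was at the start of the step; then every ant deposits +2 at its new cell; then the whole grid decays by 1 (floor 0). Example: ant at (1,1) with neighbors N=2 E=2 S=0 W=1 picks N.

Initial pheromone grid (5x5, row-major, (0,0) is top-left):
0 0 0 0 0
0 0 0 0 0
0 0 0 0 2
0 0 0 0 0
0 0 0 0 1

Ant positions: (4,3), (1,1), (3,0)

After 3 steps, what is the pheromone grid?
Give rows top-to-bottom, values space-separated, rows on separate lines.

After step 1: ants at (4,4),(0,1),(2,0)
  0 1 0 0 0
  0 0 0 0 0
  1 0 0 0 1
  0 0 0 0 0
  0 0 0 0 2
After step 2: ants at (3,4),(0,2),(1,0)
  0 0 1 0 0
  1 0 0 0 0
  0 0 0 0 0
  0 0 0 0 1
  0 0 0 0 1
After step 3: ants at (4,4),(0,3),(0,0)
  1 0 0 1 0
  0 0 0 0 0
  0 0 0 0 0
  0 0 0 0 0
  0 0 0 0 2

1 0 0 1 0
0 0 0 0 0
0 0 0 0 0
0 0 0 0 0
0 0 0 0 2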